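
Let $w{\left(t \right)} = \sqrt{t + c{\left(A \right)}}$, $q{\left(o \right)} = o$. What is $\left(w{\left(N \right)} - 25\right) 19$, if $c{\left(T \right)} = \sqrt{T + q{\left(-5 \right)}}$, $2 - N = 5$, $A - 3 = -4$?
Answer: $-475 + 19 \sqrt{-3 + i \sqrt{6}} \approx -462.45 + 35.222 i$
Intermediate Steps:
$A = -1$ ($A = 3 - 4 = -1$)
$N = -3$ ($N = 2 - 5 = -3$)
$c{\left(T \right)} = \sqrt{-5 + T}$ ($c{\left(T \right)} = \sqrt{T - 5} = \sqrt{-5 + T}$)
$w{\left(t \right)} = \sqrt{t + i \sqrt{6}}$ ($w{\left(t \right)} = \sqrt{t + \sqrt{-5 - 1}} = \sqrt{t + \sqrt{-6}} = \sqrt{t + i \sqrt{6}}$)
$\left(w{\left(N \right)} - 25\right) 19 = \left(\sqrt{-3 + i \sqrt{6}} - 25\right) 19 = \left(-25 + \sqrt{-3 + i \sqrt{6}}\right) 19 = -475 + 19 \sqrt{-3 + i \sqrt{6}}$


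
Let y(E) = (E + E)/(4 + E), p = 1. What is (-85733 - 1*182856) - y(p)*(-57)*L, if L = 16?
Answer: -1341121/5 ≈ -2.6822e+5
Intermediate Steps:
y(E) = 2*E/(4 + E) (y(E) = (2*E)/(4 + E) = 2*E/(4 + E))
(-85733 - 1*182856) - y(p)*(-57)*L = (-85733 - 1*182856) - (2*1/(4 + 1))*(-57)*16 = (-85733 - 182856) - (2*1/5)*(-57)*16 = -268589 - (2*1*(⅕))*(-57)*16 = -268589 - (⅖)*(-57)*16 = -268589 - (-114)*16/5 = -268589 - 1*(-1824/5) = -268589 + 1824/5 = -1341121/5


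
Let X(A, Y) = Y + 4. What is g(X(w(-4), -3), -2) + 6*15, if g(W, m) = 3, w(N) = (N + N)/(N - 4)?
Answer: 93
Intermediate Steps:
w(N) = 2*N/(-4 + N) (w(N) = (2*N)/(-4 + N) = 2*N/(-4 + N))
X(A, Y) = 4 + Y
g(X(w(-4), -3), -2) + 6*15 = 3 + 6*15 = 3 + 90 = 93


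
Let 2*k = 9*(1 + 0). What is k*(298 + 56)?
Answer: 1593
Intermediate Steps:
k = 9/2 (k = (9*(1 + 0))/2 = (9*1)/2 = (½)*9 = 9/2 ≈ 4.5000)
k*(298 + 56) = 9*(298 + 56)/2 = (9/2)*354 = 1593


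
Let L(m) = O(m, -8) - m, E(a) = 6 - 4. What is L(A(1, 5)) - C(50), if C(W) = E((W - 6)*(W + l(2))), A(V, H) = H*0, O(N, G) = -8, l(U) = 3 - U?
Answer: -10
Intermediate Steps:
A(V, H) = 0
E(a) = 2
C(W) = 2
L(m) = -8 - m
L(A(1, 5)) - C(50) = (-8 - 1*0) - 1*2 = (-8 + 0) - 2 = -8 - 2 = -10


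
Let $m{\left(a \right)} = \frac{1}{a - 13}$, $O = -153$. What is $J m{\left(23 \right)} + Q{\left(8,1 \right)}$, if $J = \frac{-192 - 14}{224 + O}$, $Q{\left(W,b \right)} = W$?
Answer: $\frac{2737}{355} \approx 7.7099$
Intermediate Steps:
$m{\left(a \right)} = \frac{1}{-13 + a}$
$J = - \frac{206}{71}$ ($J = \frac{-192 - 14}{224 - 153} = - \frac{206}{71} \approx -2.9014$)
$J m{\left(23 \right)} + Q{\left(8,1 \right)} = - \frac{206}{71 \left(-13 + 23\right)} + 8 = - \frac{206}{71 \cdot 10} + 8 = \left(- \frac{206}{71}\right) \frac{1}{10} + 8 = - \frac{103}{355} + 8 = \frac{2737}{355}$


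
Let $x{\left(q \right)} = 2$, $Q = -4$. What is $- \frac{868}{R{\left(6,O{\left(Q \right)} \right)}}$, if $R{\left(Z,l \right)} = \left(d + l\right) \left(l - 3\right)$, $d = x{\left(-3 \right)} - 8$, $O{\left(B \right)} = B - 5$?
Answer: $- \frac{217}{45} \approx -4.8222$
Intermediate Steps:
$O{\left(B \right)} = -5 + B$
$d = -6$ ($d = 2 - 8 = -6$)
$R{\left(Z,l \right)} = \left(-6 + l\right) \left(-3 + l\right)$ ($R{\left(Z,l \right)} = \left(-6 + l\right) \left(l - 3\right) = \left(-6 + l\right) \left(-3 + l\right)$)
$- \frac{868}{R{\left(6,O{\left(Q \right)} \right)}} = - \frac{868}{18 + \left(-5 - 4\right)^{2} - 9 \left(-5 - 4\right)} = - \frac{868}{18 + \left(-9\right)^{2} - -81} = - \frac{868}{18 + 81 + 81} = - \frac{868}{180} = \left(-868\right) \frac{1}{180} = - \frac{217}{45}$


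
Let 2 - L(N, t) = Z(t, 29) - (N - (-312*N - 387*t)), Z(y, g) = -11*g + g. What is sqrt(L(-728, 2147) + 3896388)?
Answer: sqrt(4499705) ≈ 2121.3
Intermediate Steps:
Z(y, g) = -10*g
L(N, t) = 292 + 313*N + 387*t (L(N, t) = 2 - (-10*29 - (N - (-312*N - 387*t))) = 2 - (-290 - (N - (-387*t - 312*N))) = 2 - (-290 - (N + (312*N + 387*t))) = 2 - (-290 - (313*N + 387*t)) = 2 - (-290 + (-387*t - 313*N)) = 2 - (-290 - 387*t - 313*N) = 2 + (290 + 313*N + 387*t) = 292 + 313*N + 387*t)
sqrt(L(-728, 2147) + 3896388) = sqrt((292 + 313*(-728) + 387*2147) + 3896388) = sqrt((292 - 227864 + 830889) + 3896388) = sqrt(603317 + 3896388) = sqrt(4499705)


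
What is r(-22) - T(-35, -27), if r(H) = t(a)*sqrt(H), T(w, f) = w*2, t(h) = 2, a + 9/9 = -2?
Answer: 70 + 2*I*sqrt(22) ≈ 70.0 + 9.3808*I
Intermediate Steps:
a = -3 (a = -1 - 2 = -3)
T(w, f) = 2*w
r(H) = 2*sqrt(H)
r(-22) - T(-35, -27) = 2*sqrt(-22) - 2*(-35) = 2*(I*sqrt(22)) - 1*(-70) = 2*I*sqrt(22) + 70 = 70 + 2*I*sqrt(22)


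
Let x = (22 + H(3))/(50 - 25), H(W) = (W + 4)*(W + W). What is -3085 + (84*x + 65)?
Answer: -70124/25 ≈ -2805.0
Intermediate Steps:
H(W) = 2*W*(4 + W) (H(W) = (4 + W)*(2*W) = 2*W*(4 + W))
x = 64/25 (x = (22 + 2*3*(4 + 3))/(50 - 25) = (22 + 2*3*7)/25 = (22 + 42)*(1/25) = 64*(1/25) = 64/25 ≈ 2.5600)
-3085 + (84*x + 65) = -3085 + (84*(64/25) + 65) = -3085 + (5376/25 + 65) = -3085 + 7001/25 = -70124/25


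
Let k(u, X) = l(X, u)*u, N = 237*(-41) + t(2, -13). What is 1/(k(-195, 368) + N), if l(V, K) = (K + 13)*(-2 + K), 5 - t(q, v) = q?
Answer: -1/7001244 ≈ -1.4283e-7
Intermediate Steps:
t(q, v) = 5 - q
l(V, K) = (-2 + K)*(13 + K) (l(V, K) = (13 + K)*(-2 + K) = (-2 + K)*(13 + K))
N = -9714 (N = 237*(-41) + (5 - 1*2) = -9717 + (5 - 2) = -9717 + 3 = -9714)
k(u, X) = u*(-26 + u² + 11*u) (k(u, X) = (-26 + u² + 11*u)*u = u*(-26 + u² + 11*u))
1/(k(-195, 368) + N) = 1/(-195*(-26 + (-195)² + 11*(-195)) - 9714) = 1/(-195*(-26 + 38025 - 2145) - 9714) = 1/(-195*35854 - 9714) = 1/(-6991530 - 9714) = 1/(-7001244) = -1/7001244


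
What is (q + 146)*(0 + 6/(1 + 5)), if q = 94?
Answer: 240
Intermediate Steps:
(q + 146)*(0 + 6/(1 + 5)) = (94 + 146)*(0 + 6/(1 + 5)) = 240*(0 + 6/6) = 240*(0 + (⅙)*6) = 240*(0 + 1) = 240*1 = 240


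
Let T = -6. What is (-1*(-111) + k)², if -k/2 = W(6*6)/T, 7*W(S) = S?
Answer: 622521/49 ≈ 12705.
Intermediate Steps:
W(S) = S/7
k = 12/7 (k = -2*(6*6)/7/(-6) = -2*(⅐)*36*(-1)/6 = -72*(-1)/(7*6) = -2*(-6/7) = 12/7 ≈ 1.7143)
(-1*(-111) + k)² = (-1*(-111) + 12/7)² = (111 + 12/7)² = (789/7)² = 622521/49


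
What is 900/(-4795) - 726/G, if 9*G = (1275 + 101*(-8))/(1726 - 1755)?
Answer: 181633014/447853 ≈ 405.56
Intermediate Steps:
G = -467/261 (G = ((1275 + 101*(-8))/(1726 - 1755))/9 = ((1275 - 808)/(-29))/9 = (467*(-1/29))/9 = (1/9)*(-467/29) = -467/261 ≈ -1.7893)
900/(-4795) - 726/G = 900/(-4795) - 726/(-467/261) = 900*(-1/4795) - 726*(-261/467) = -180/959 + 189486/467 = 181633014/447853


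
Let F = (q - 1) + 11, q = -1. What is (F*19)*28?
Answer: 4788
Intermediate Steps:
F = 9 (F = (-1 - 1) + 11 = -2 + 11 = 9)
(F*19)*28 = (9*19)*28 = 171*28 = 4788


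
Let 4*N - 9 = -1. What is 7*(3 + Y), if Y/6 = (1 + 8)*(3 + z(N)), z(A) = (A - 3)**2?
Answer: 1533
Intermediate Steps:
N = 2 (N = 9/4 + (1/4)*(-1) = 9/4 - 1/4 = 2)
z(A) = (-3 + A)**2
Y = 216 (Y = 6*((1 + 8)*(3 + (-3 + 2)**2)) = 6*(9*(3 + (-1)**2)) = 6*(9*(3 + 1)) = 6*(9*4) = 6*36 = 216)
7*(3 + Y) = 7*(3 + 216) = 7*219 = 1533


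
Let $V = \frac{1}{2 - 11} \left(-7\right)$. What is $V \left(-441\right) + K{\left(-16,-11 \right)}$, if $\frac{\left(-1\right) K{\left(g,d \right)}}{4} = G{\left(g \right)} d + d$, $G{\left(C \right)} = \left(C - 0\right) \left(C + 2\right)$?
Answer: $9557$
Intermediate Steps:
$G{\left(C \right)} = C \left(2 + C\right)$ ($G{\left(C \right)} = \left(C + 0\right) \left(2 + C\right) = C \left(2 + C\right)$)
$K{\left(g,d \right)} = - 4 d - 4 d g \left(2 + g\right)$ ($K{\left(g,d \right)} = - 4 \left(g \left(2 + g\right) d + d\right) = - 4 \left(d g \left(2 + g\right) + d\right) = - 4 \left(d + d g \left(2 + g\right)\right) = - 4 d - 4 d g \left(2 + g\right)$)
$V = \frac{7}{9}$ ($V = \frac{1}{-9} \left(-7\right) = \left(- \frac{1}{9}\right) \left(-7\right) = \frac{7}{9} \approx 0.77778$)
$V \left(-441\right) + K{\left(-16,-11 \right)} = \frac{7}{9} \left(-441\right) - - 44 \left(1 - 16 \left(2 - 16\right)\right) = -343 - - 44 \left(1 - -224\right) = -343 - - 44 \left(1 + 224\right) = -343 - \left(-44\right) 225 = -343 + 9900 = 9557$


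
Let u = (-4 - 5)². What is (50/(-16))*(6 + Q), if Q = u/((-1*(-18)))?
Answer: -525/16 ≈ -32.813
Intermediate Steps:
u = 81 (u = (-9)² = 81)
Q = 9/2 (Q = 81/((-1*(-18))) = 81/18 = 81*(1/18) = 9/2 ≈ 4.5000)
(50/(-16))*(6 + Q) = (50/(-16))*(6 + 9/2) = (50*(-1/16))*(21/2) = -25/8*21/2 = -525/16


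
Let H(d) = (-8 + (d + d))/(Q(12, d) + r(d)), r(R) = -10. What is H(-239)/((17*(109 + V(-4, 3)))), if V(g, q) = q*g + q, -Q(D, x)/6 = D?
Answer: 243/69700 ≈ 0.0034864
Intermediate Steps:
Q(D, x) = -6*D
V(g, q) = q + g*q (V(g, q) = g*q + q = q + g*q)
H(d) = 4/41 - d/41 (H(d) = (-8 + (d + d))/(-6*12 - 10) = (-8 + 2*d)/(-72 - 10) = (-8 + 2*d)/(-82) = (-8 + 2*d)*(-1/82) = 4/41 - d/41)
H(-239)/((17*(109 + V(-4, 3)))) = (4/41 - 1/41*(-239))/((17*(109 + 3*(1 - 4)))) = (4/41 + 239/41)/((17*(109 + 3*(-3)))) = 243/(41*((17*(109 - 9)))) = 243/(41*((17*100))) = (243/41)/1700 = (243/41)*(1/1700) = 243/69700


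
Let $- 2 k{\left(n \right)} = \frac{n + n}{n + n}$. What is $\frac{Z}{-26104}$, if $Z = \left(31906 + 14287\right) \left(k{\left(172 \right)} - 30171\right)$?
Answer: $\frac{2787424199}{52208} \approx 53391.0$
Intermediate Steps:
$k{\left(n \right)} = - \frac{1}{2}$ ($k{\left(n \right)} = - \frac{\left(n + n\right) \frac{1}{n + n}}{2} = - \frac{2 n \frac{1}{2 n}}{2} = \left(- \frac{1}{2}\right) 1 = - \frac{1}{2}$)
$Z = - \frac{2787424199}{2}$ ($Z = \left(31906 + 14287\right) \left(- \frac{1}{2} - 30171\right) = 46193 \left(- \frac{60343}{2}\right) = - \frac{2787424199}{2} \approx -1.3937 \cdot 10^{9}$)
$\frac{Z}{-26104} = - \frac{2787424199}{2 \left(-26104\right)} = \left(- \frac{2787424199}{2}\right) \left(- \frac{1}{26104}\right) = \frac{2787424199}{52208}$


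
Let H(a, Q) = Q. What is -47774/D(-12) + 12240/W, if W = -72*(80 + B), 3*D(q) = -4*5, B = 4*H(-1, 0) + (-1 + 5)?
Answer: 752228/105 ≈ 7164.1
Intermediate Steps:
B = 4 (B = 4*0 + (-1 + 5) = 0 + 4 = 4)
D(q) = -20/3 (D(q) = (-4*5)/3 = (⅓)*(-20) = -20/3)
W = -6048 (W = -72*(80 + 4) = -72*84 = -6048)
-47774/D(-12) + 12240/W = -47774/(-20/3) + 12240/(-6048) = -47774*(-3/20) + 12240*(-1/6048) = 71661/10 - 85/42 = 752228/105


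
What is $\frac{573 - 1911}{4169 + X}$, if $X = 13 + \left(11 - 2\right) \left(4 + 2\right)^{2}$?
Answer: $- \frac{223}{751} \approx -0.29694$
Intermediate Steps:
$X = 337$ ($X = 13 + 9 \cdot 6^{2} = 13 + 9 \cdot 36 = 13 + 324 = 337$)
$\frac{573 - 1911}{4169 + X} = \frac{573 - 1911}{4169 + 337} = - \frac{1338}{4506} = \left(-1338\right) \frac{1}{4506} = - \frac{223}{751}$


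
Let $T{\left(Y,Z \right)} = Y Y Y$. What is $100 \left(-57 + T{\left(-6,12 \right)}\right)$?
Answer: $-27300$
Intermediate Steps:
$T{\left(Y,Z \right)} = Y^{3}$ ($T{\left(Y,Z \right)} = Y^{2} Y = Y^{3}$)
$100 \left(-57 + T{\left(-6,12 \right)}\right) = 100 \left(-57 + \left(-6\right)^{3}\right) = 100 \left(-57 - 216\right) = 100 \left(-273\right) = -27300$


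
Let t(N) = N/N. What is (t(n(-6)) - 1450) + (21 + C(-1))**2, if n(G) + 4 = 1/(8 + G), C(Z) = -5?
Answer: -1193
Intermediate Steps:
n(G) = -4 + 1/(8 + G)
t(N) = 1
(t(n(-6)) - 1450) + (21 + C(-1))**2 = (1 - 1450) + (21 - 5)**2 = -1449 + 16**2 = -1449 + 256 = -1193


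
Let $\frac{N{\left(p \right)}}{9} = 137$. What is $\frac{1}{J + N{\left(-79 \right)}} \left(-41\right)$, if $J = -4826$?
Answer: $\frac{41}{3593} \approx 0.011411$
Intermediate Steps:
$N{\left(p \right)} = 1233$ ($N{\left(p \right)} = 9 \cdot 137 = 1233$)
$\frac{1}{J + N{\left(-79 \right)}} \left(-41\right) = \frac{1}{-4826 + 1233} \left(-41\right) = \frac{1}{-3593} \left(-41\right) = \left(- \frac{1}{3593}\right) \left(-41\right) = \frac{41}{3593}$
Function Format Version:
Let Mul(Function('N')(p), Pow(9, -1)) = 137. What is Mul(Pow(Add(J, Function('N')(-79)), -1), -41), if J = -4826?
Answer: Rational(41, 3593) ≈ 0.011411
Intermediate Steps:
Function('N')(p) = 1233 (Function('N')(p) = Mul(9, 137) = 1233)
Mul(Pow(Add(J, Function('N')(-79)), -1), -41) = Mul(Pow(Add(-4826, 1233), -1), -41) = Mul(Pow(-3593, -1), -41) = Mul(Rational(-1, 3593), -41) = Rational(41, 3593)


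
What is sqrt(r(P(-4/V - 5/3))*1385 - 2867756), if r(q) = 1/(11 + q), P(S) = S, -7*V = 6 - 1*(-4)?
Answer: I*sqrt(94987768694)/182 ≈ 1693.4*I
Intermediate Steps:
V = -10/7 (V = -(6 - 1*(-4))/7 = -(6 + 4)/7 = -1/7*10 = -10/7 ≈ -1.4286)
sqrt(r(P(-4/V - 5/3))*1385 - 2867756) = sqrt(1385/(11 + (-4/(-10/7) - 5/3)) - 2867756) = sqrt(1385/(11 + (-4*(-7/10) - 5*1/3)) - 2867756) = sqrt(1385/(11 + (14/5 - 5/3)) - 2867756) = sqrt(1385/(11 + 17/15) - 2867756) = sqrt(1385/(182/15) - 2867756) = sqrt((15/182)*1385 - 2867756) = sqrt(20775/182 - 2867756) = sqrt(-521910817/182) = I*sqrt(94987768694)/182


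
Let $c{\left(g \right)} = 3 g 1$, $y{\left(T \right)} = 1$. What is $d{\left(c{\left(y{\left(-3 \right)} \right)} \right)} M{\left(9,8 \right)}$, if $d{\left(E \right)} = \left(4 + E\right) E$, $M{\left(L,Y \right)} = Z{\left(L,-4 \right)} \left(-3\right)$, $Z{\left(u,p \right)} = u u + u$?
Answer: $-5670$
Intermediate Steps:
$Z{\left(u,p \right)} = u + u^{2}$ ($Z{\left(u,p \right)} = u^{2} + u = u + u^{2}$)
$c{\left(g \right)} = 3 g$
$M{\left(L,Y \right)} = - 3 L \left(1 + L\right)$ ($M{\left(L,Y \right)} = L \left(1 + L\right) \left(-3\right) = - 3 L \left(1 + L\right)$)
$d{\left(E \right)} = E \left(4 + E\right)$
$d{\left(c{\left(y{\left(-3 \right)} \right)} \right)} M{\left(9,8 \right)} = 3 \cdot 1 \left(4 + 3 \cdot 1\right) \left(\left(-3\right) 9 \left(1 + 9\right)\right) = 3 \left(4 + 3\right) \left(\left(-3\right) 9 \cdot 10\right) = 3 \cdot 7 \left(-270\right) = 21 \left(-270\right) = -5670$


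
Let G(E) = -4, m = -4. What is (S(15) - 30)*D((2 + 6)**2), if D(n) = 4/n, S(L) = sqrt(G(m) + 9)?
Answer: -15/8 + sqrt(5)/16 ≈ -1.7352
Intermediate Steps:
S(L) = sqrt(5) (S(L) = sqrt(-4 + 9) = sqrt(5))
(S(15) - 30)*D((2 + 6)**2) = (sqrt(5) - 30)*(4/((2 + 6)**2)) = (-30 + sqrt(5))*(4/(8**2)) = (-30 + sqrt(5))*(4/64) = (-30 + sqrt(5))*(4*(1/64)) = (-30 + sqrt(5))*(1/16) = -15/8 + sqrt(5)/16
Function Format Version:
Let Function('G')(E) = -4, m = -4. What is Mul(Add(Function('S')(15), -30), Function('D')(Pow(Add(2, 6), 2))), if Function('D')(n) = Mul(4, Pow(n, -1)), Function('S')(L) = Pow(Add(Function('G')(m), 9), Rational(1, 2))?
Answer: Add(Rational(-15, 8), Mul(Rational(1, 16), Pow(5, Rational(1, 2)))) ≈ -1.7352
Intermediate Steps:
Function('S')(L) = Pow(5, Rational(1, 2)) (Function('S')(L) = Pow(Add(-4, 9), Rational(1, 2)) = Pow(5, Rational(1, 2)))
Mul(Add(Function('S')(15), -30), Function('D')(Pow(Add(2, 6), 2))) = Mul(Add(Pow(5, Rational(1, 2)), -30), Mul(4, Pow(Pow(Add(2, 6), 2), -1))) = Mul(Add(-30, Pow(5, Rational(1, 2))), Mul(4, Pow(Pow(8, 2), -1))) = Mul(Add(-30, Pow(5, Rational(1, 2))), Mul(4, Pow(64, -1))) = Mul(Add(-30, Pow(5, Rational(1, 2))), Mul(4, Rational(1, 64))) = Mul(Add(-30, Pow(5, Rational(1, 2))), Rational(1, 16)) = Add(Rational(-15, 8), Mul(Rational(1, 16), Pow(5, Rational(1, 2))))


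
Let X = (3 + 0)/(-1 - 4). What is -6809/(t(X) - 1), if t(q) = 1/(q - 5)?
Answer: 17332/3 ≈ 5777.3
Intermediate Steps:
X = -3/5 (X = 3/(-5) = 3*(-1/5) = -3/5 ≈ -0.60000)
t(q) = 1/(-5 + q)
-6809/(t(X) - 1) = -6809/(1/(-5 - 3/5) - 1) = -6809/(1/(-28/5) - 1) = -6809/(-5/28 - 1) = -6809/(-33/28) = -6809*(-28/33) = 17332/3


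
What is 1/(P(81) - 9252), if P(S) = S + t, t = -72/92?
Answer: -23/210951 ≈ -0.00010903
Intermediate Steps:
t = -18/23 (t = -72*1/92 = -18/23 ≈ -0.78261)
P(S) = -18/23 + S (P(S) = S - 18/23 = -18/23 + S)
1/(P(81) - 9252) = 1/((-18/23 + 81) - 9252) = 1/(1845/23 - 9252) = 1/(-210951/23) = -23/210951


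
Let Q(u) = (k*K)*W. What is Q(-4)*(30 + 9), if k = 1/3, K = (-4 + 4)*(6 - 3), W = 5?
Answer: 0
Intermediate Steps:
K = 0 (K = 0*3 = 0)
k = ⅓ ≈ 0.33333
Q(u) = 0 (Q(u) = ((⅓)*0)*5 = 0*5 = 0)
Q(-4)*(30 + 9) = 0*(30 + 9) = 0*39 = 0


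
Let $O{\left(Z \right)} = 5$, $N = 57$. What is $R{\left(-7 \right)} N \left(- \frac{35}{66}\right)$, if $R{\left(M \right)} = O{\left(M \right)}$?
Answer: $- \frac{3325}{22} \approx -151.14$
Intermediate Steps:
$R{\left(M \right)} = 5$
$R{\left(-7 \right)} N \left(- \frac{35}{66}\right) = 5 \cdot 57 \left(- \frac{35}{66}\right) = 285 \left(\left(-35\right) \frac{1}{66}\right) = 285 \left(- \frac{35}{66}\right) = - \frac{3325}{22}$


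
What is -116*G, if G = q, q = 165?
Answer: -19140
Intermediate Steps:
G = 165
-116*G = -116*165 = -19140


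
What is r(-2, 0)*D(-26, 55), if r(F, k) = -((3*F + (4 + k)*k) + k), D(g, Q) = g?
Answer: -156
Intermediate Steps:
r(F, k) = -k - 3*F - k*(4 + k) (r(F, k) = -((3*F + k*(4 + k)) + k) = -(k + 3*F + k*(4 + k)) = -k - 3*F - k*(4 + k))
r(-2, 0)*D(-26, 55) = (-1*0**2 - 5*0 - 3*(-2))*(-26) = (-1*0 + 0 + 6)*(-26) = (0 + 0 + 6)*(-26) = 6*(-26) = -156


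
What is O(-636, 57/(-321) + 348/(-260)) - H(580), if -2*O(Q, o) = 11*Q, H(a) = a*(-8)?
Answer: 8138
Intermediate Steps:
H(a) = -8*a
O(Q, o) = -11*Q/2
O(-636, 57/(-321) + 348/(-260)) - H(580) = -11/2*(-636) - (-8)*580 = 3498 - 1*(-4640) = 3498 + 4640 = 8138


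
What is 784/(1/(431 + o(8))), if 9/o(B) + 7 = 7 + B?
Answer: 338786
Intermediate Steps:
o(B) = 9/B (o(B) = 9/(-7 + (7 + B)) = 9/B)
784/(1/(431 + o(8))) = 784/(1/(431 + 9/8)) = 784/(1/(3457/8)) = 784/(8/3457) = 784*(3457/8) = 338786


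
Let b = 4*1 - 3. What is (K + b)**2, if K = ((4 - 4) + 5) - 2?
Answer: 16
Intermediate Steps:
b = 1 (b = 4 - 3 = 1)
K = 3 (K = (0 + 5) - 2 = 5 - 2 = 3)
(K + b)**2 = (3 + 1)**2 = 4**2 = 16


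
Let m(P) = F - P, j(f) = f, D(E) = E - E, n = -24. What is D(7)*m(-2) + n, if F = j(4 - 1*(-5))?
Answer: -24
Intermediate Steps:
D(E) = 0
F = 9 (F = 4 - 1*(-5) = 4 + 5 = 9)
m(P) = 9 - P
D(7)*m(-2) + n = 0*(9 - 1*(-2)) - 24 = 0*(9 + 2) - 24 = 0*11 - 24 = 0 - 24 = -24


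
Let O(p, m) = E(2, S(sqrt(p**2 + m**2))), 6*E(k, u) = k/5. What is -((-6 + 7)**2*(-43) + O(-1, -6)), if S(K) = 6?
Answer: 644/15 ≈ 42.933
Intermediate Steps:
E(k, u) = k/30 (E(k, u) = (k/5)/6 = k/30)
O(p, m) = 1/15 (O(p, m) = (1/30)*2 = 1/15)
-((-6 + 7)**2*(-43) + O(-1, -6)) = -((-6 + 7)**2*(-43) + 1/15) = -(1**2*(-43) + 1/15) = -(1*(-43) + 1/15) = -(-43 + 1/15) = -1*(-644/15) = 644/15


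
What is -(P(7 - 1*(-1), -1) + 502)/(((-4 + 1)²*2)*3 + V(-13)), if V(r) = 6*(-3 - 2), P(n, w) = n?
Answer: -85/4 ≈ -21.250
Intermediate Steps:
V(r) = -30 (V(r) = 6*(-5) = -30)
-(P(7 - 1*(-1), -1) + 502)/(((-4 + 1)²*2)*3 + V(-13)) = -((7 - 1*(-1)) + 502)/(((-4 + 1)²*2)*3 - 30) = -((7 + 1) + 502)/(((-3)²*2)*3 - 30) = -(8 + 502)/((9*2)*3 - 30) = -510/(18*3 - 30) = -510/(54 - 30) = -510/24 = -1*85/4 = -85/4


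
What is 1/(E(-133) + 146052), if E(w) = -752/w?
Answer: 133/19425668 ≈ 6.8466e-6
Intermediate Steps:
1/(E(-133) + 146052) = 1/(-752/(-133) + 146052) = 1/(-752*(-1/133) + 146052) = 1/(752/133 + 146052) = 1/(19425668/133) = 133/19425668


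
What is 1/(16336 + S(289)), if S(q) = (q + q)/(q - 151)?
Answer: 69/1127473 ≈ 6.1199e-5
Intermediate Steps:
S(q) = 2*q/(-151 + q) (S(q) = (2*q)/(-151 + q) = 2*q/(-151 + q))
1/(16336 + S(289)) = 1/(16336 + 2*289/(-151 + 289)) = 1/(16336 + 2*289/138) = 1/(16336 + 2*289*(1/138)) = 1/(16336 + 289/69) = 1/(1127473/69) = 69/1127473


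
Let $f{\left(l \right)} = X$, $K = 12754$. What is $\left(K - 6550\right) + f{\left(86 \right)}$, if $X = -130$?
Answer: $6074$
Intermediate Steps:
$f{\left(l \right)} = -130$
$\left(K - 6550\right) + f{\left(86 \right)} = \left(12754 - 6550\right) - 130 = 6204 - 130 = 6074$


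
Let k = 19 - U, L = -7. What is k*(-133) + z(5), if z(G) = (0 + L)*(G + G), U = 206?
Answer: 24801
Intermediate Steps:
k = -187 (k = 19 - 1*206 = 19 - 206 = -187)
z(G) = -14*G (z(G) = (0 - 7)*(G + G) = -14*G)
k*(-133) + z(5) = -187*(-133) - 14*5 = 24871 - 70 = 24801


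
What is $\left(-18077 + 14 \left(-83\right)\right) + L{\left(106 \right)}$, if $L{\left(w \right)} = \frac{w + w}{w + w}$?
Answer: $-19238$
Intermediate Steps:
$L{\left(w \right)} = 1$ ($L{\left(w \right)} = \frac{2 w}{2 w} = 2 w \frac{1}{2 w} = 1$)
$\left(-18077 + 14 \left(-83\right)\right) + L{\left(106 \right)} = \left(-18077 + 14 \left(-83\right)\right) + 1 = \left(-18077 - 1162\right) + 1 = -19239 + 1 = -19238$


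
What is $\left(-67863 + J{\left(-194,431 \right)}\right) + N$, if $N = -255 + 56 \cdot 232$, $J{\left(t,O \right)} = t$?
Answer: $-55320$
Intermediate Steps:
$N = 12737$ ($N = -255 + 12992 = 12737$)
$\left(-67863 + J{\left(-194,431 \right)}\right) + N = \left(-67863 - 194\right) + 12737 = -68057 + 12737 = -55320$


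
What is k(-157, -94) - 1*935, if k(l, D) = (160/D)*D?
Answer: -775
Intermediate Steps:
k(l, D) = 160
k(-157, -94) - 1*935 = 160 - 1*935 = 160 - 935 = -775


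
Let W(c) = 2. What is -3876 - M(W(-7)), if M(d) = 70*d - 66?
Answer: -3950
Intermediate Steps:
M(d) = -66 + 70*d
-3876 - M(W(-7)) = -3876 - (-66 + 70*2) = -3876 - (-66 + 140) = -3876 - 1*74 = -3876 - 74 = -3950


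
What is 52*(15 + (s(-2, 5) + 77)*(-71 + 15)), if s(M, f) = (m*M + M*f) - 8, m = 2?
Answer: -159380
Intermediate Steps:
s(M, f) = -8 + 2*M + M*f (s(M, f) = (2*M + M*f) - 8 = -8 + 2*M + M*f)
52*(15 + (s(-2, 5) + 77)*(-71 + 15)) = 52*(15 + ((-8 + 2*(-2) - 2*5) + 77)*(-71 + 15)) = 52*(15 + ((-8 - 4 - 10) + 77)*(-56)) = 52*(15 + (-22 + 77)*(-56)) = 52*(15 + 55*(-56)) = 52*(15 - 3080) = 52*(-3065) = -159380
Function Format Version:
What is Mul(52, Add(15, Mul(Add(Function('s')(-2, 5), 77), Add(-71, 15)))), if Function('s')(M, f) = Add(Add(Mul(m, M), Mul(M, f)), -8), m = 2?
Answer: -159380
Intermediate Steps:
Function('s')(M, f) = Add(-8, Mul(2, M), Mul(M, f)) (Function('s')(M, f) = Add(Add(Mul(2, M), Mul(M, f)), -8) = Add(-8, Mul(2, M), Mul(M, f)))
Mul(52, Add(15, Mul(Add(Function('s')(-2, 5), 77), Add(-71, 15)))) = Mul(52, Add(15, Mul(Add(Add(-8, Mul(2, -2), Mul(-2, 5)), 77), Add(-71, 15)))) = Mul(52, Add(15, Mul(Add(Add(-8, -4, -10), 77), -56))) = Mul(52, Add(15, Mul(Add(-22, 77), -56))) = Mul(52, Add(15, Mul(55, -56))) = Mul(52, Add(15, -3080)) = Mul(52, -3065) = -159380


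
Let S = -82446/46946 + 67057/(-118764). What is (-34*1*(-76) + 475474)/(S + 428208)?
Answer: 1332704933163576/1193729256832043 ≈ 1.1164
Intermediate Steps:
S = -6469837333/2787747372 (S = -82446*1/46946 + 67057*(-1/118764) = -41223/23473 - 67057/118764 = -6469837333/2787747372 ≈ -2.3208)
(-34*1*(-76) + 475474)/(S + 428208) = (-34*1*(-76) + 475474)/(-6469837333/2787747372 + 428208) = (-34*(-76) + 475474)/(1193729256832043/2787747372) = (2584 + 475474)*(2787747372/1193729256832043) = 478058*(2787747372/1193729256832043) = 1332704933163576/1193729256832043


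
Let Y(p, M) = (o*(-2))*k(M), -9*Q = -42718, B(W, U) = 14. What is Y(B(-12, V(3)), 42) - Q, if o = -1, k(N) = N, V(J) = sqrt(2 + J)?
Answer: -41962/9 ≈ -4662.4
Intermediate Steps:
Q = 42718/9 (Q = -1/9*(-42718) = 42718/9 ≈ 4746.4)
Y(p, M) = 2*M (Y(p, M) = (-1*(-2))*M = 2*M)
Y(B(-12, V(3)), 42) - Q = 2*42 - 1*42718/9 = 84 - 42718/9 = -41962/9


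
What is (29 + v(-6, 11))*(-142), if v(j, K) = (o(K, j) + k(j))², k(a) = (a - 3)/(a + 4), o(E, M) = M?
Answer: -8875/2 ≈ -4437.5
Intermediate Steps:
k(a) = (-3 + a)/(4 + a)
v(j, K) = (j + (-3 + j)/(4 + j))²
(29 + v(-6, 11))*(-142) = (29 + (-3 - 6 - 6*(4 - 6))²/(4 - 6)²)*(-142) = (29 + (-3 - 6 - 6*(-2))²/(-2)²)*(-142) = (29 + (-3 - 6 + 12)²/4)*(-142) = (29 + (¼)*3²)*(-142) = (29 + (¼)*9)*(-142) = (29 + 9/4)*(-142) = (125/4)*(-142) = -8875/2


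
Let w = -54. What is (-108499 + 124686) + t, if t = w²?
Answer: 19103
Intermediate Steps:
t = 2916 (t = (-54)² = 2916)
(-108499 + 124686) + t = (-108499 + 124686) + 2916 = 16187 + 2916 = 19103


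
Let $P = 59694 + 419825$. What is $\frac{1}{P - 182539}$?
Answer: $\frac{1}{296980} \approx 3.3672 \cdot 10^{-6}$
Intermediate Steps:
$P = 479519$
$\frac{1}{P - 182539} = \frac{1}{479519 - 182539} = \frac{1}{296980}$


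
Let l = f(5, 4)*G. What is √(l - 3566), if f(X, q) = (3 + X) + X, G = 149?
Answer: 3*I*√181 ≈ 40.361*I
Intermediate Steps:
f(X, q) = 3 + 2*X
l = 1937 (l = (3 + 2*5)*149 = (3 + 10)*149 = 13*149 = 1937)
√(l - 3566) = √(1937 - 3566) = √(-1629) = 3*I*√181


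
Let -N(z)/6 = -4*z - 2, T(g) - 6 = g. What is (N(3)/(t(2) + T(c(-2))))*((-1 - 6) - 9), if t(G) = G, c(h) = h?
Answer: -224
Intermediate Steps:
T(g) = 6 + g
N(z) = 12 + 24*z (N(z) = -6*(-4*z - 2) = -6*(-2 - 4*z) = 12 + 24*z)
(N(3)/(t(2) + T(c(-2))))*((-1 - 6) - 9) = ((12 + 24*3)/(2 + (6 - 2)))*((-1 - 6) - 9) = ((12 + 72)/(2 + 4))*(-7 - 9) = (84/6)*(-16) = (84*(⅙))*(-16) = 14*(-16) = -224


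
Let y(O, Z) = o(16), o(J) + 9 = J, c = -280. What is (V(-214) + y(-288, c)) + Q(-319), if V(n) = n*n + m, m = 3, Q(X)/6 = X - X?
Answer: 45806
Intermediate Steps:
o(J) = -9 + J
Q(X) = 0 (Q(X) = 6*(X - X) = 6*0 = 0)
V(n) = 3 + n² (V(n) = n*n + 3 = n² + 3 = 3 + n²)
y(O, Z) = 7 (y(O, Z) = -9 + 16 = 7)
(V(-214) + y(-288, c)) + Q(-319) = ((3 + (-214)²) + 7) + 0 = ((3 + 45796) + 7) + 0 = (45799 + 7) + 0 = 45806 + 0 = 45806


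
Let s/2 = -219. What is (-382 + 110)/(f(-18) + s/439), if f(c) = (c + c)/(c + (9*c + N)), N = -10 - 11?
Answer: 4000168/12039 ≈ 332.27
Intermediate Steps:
s = -438 (s = 2*(-219) = -438)
N = -21
f(c) = 2*c/(-21 + 10*c) (f(c) = (c + c)/(c + (9*c - 21)) = (2*c)/(c + (-21 + 9*c)) = (2*c)/(-21 + 10*c) = 2*c/(-21 + 10*c))
(-382 + 110)/(f(-18) + s/439) = (-382 + 110)/(2*(-18)/(-21 + 10*(-18)) - 438/439) = -272/(2*(-18)/(-21 - 180) - 438*1/439) = -272/(2*(-18)/(-201) - 438/439) = -272/(2*(-18)*(-1/201) - 438/439) = -272/(12/67 - 438/439) = -272/(-24078/29413) = -272*(-29413/24078) = 4000168/12039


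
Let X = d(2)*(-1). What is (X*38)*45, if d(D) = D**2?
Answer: -6840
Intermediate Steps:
X = -4 (X = 2**2*(-1) = 4*(-1) = -4)
(X*38)*45 = -4*38*45 = -152*45 = -6840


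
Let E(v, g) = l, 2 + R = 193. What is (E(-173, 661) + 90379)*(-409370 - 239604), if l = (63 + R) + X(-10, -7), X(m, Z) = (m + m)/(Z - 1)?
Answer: -58820082977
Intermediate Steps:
X(m, Z) = 2*m/(-1 + Z) (X(m, Z) = (2*m)/(-1 + Z) = 2*m/(-1 + Z))
R = 191 (R = -2 + 193 = 191)
l = 513/2 (l = (63 + 191) + 2*(-10)/(-1 - 7) = 254 + 2*(-10)/(-8) = 254 + 2*(-10)*(-⅛) = 254 + 5/2 = 513/2 ≈ 256.50)
E(v, g) = 513/2
(E(-173, 661) + 90379)*(-409370 - 239604) = (513/2 + 90379)*(-409370 - 239604) = (181271/2)*(-648974) = -58820082977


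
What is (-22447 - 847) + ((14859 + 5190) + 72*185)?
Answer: 10075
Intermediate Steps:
(-22447 - 847) + ((14859 + 5190) + 72*185) = -23294 + (20049 + 13320) = -23294 + 33369 = 10075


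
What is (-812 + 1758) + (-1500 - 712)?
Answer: -1266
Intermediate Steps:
(-812 + 1758) + (-1500 - 712) = 946 - 2212 = -1266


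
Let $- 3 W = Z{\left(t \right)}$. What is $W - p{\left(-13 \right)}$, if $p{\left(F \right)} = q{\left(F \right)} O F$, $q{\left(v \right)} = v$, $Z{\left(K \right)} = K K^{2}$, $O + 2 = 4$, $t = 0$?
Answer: $-338$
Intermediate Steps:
$O = 2$ ($O = -2 + 4 = 2$)
$Z{\left(K \right)} = K^{3}$
$W = 0$ ($W = - \frac{0^{3}}{3} = \left(- \frac{1}{3}\right) 0 = 0$)
$p{\left(F \right)} = 2 F^{2}$ ($p{\left(F \right)} = F 2 F = 2 F F = 2 F^{2}$)
$W - p{\left(-13 \right)} = 0 - 2 \left(-13\right)^{2} = 0 - 2 \cdot 169 = 0 - 338 = -338$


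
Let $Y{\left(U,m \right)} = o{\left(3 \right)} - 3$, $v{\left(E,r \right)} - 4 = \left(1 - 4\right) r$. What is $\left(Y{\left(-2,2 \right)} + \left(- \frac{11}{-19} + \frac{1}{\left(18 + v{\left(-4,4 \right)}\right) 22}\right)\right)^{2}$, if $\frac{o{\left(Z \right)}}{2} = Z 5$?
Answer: $\frac{13293859401}{17472400} \approx 760.85$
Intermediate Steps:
$o{\left(Z \right)} = 10 Z$ ($o{\left(Z \right)} = 2 Z 5 = 2 \cdot 5 Z = 10 Z$)
$v{\left(E,r \right)} = 4 - 3 r$ ($v{\left(E,r \right)} = 4 + \left(1 - 4\right) r = 4 - 3 r$)
$Y{\left(U,m \right)} = 27$ ($Y{\left(U,m \right)} = 10 \cdot 3 - 3 = 30 - 3 = 27$)
$\left(Y{\left(-2,2 \right)} + \left(- \frac{11}{-19} + \frac{1}{\left(18 + v{\left(-4,4 \right)}\right) 22}\right)\right)^{2} = \left(27 + \left(- \frac{11}{-19} + \frac{1}{\left(18 + \left(4 - 12\right)\right) 22}\right)\right)^{2} = \left(27 + \left(\left(-11\right) \left(- \frac{1}{19}\right) + \frac{1}{18 + \left(4 - 12\right)} \frac{1}{22}\right)\right)^{2} = \left(27 + \left(\frac{11}{19} + \frac{1}{18 - 8} \cdot \frac{1}{22}\right)\right)^{2} = \left(27 + \left(\frac{11}{19} + \frac{1}{10} \cdot \frac{1}{22}\right)\right)^{2} = \left(27 + \left(\frac{11}{19} + \frac{1}{220}\right)\right)^{2} = \left(27 + \frac{2439}{4180}\right)^{2} = \left(\frac{115299}{4180}\right)^{2} = \frac{13293859401}{17472400}$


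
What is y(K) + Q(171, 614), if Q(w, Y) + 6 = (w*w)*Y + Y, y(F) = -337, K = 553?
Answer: 17954245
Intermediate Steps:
Q(w, Y) = -6 + Y + Y*w**2 (Q(w, Y) = -6 + ((w*w)*Y + Y) = -6 + (w**2*Y + Y) = -6 + (Y*w**2 + Y) = -6 + (Y + Y*w**2) = -6 + Y + Y*w**2)
y(K) + Q(171, 614) = -337 + (-6 + 614 + 614*171**2) = -337 + (-6 + 614 + 614*29241) = -337 + (-6 + 614 + 17953974) = -337 + 17954582 = 17954245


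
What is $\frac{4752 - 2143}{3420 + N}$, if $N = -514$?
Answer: $\frac{2609}{2906} \approx 0.8978$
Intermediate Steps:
$\frac{4752 - 2143}{3420 + N} = \frac{4752 - 2143}{3420 - 514} = \frac{2609}{2906}$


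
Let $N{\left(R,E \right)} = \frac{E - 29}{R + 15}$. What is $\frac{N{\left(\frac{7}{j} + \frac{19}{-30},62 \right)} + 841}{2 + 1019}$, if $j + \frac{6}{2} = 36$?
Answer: $\frac{4056941}{4912031} \approx 0.82592$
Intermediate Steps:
$j = 33$ ($j = -3 + 36 = 33$)
$N{\left(R,E \right)} = \frac{-29 + E}{15 + R}$
$\frac{N{\left(\frac{7}{j} + \frac{19}{-30},62 \right)} + 841}{2 + 1019} = \frac{\frac{-29 + 62}{15 + \left(\frac{7}{33} + \frac{19}{-30}\right)} + 841}{2 + 1019} = \frac{\frac{1}{15 + \left(7 \cdot \frac{1}{33} + 19 \left(- \frac{1}{30}\right)\right)} 33 + 841}{1021} = \left(\frac{1}{15 + \left(\frac{7}{33} - \frac{19}{30}\right)} 33 + 841\right) \frac{1}{1021} = \left(\frac{1}{15 - \frac{139}{330}} \cdot 33 + 841\right) \frac{1}{1021} = \left(\frac{1}{\frac{4811}{330}} \cdot 33 + 841\right) \frac{1}{1021} = \left(\frac{330}{4811} \cdot 33 + 841\right) \frac{1}{1021} = \left(\frac{10890}{4811} + 841\right) \frac{1}{1021} = \frac{4056941}{4811} \cdot \frac{1}{1021} = \frac{4056941}{4912031}$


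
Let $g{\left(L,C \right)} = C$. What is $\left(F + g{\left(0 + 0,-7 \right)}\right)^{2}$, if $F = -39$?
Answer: $2116$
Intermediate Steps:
$\left(F + g{\left(0 + 0,-7 \right)}\right)^{2} = \left(-39 - 7\right)^{2} = \left(-46\right)^{2} = 2116$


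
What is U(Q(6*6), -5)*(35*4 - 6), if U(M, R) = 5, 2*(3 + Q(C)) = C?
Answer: 670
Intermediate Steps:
Q(C) = -3 + C/2
U(Q(6*6), -5)*(35*4 - 6) = 5*(35*4 - 6) = 5*(140 - 6) = 5*134 = 670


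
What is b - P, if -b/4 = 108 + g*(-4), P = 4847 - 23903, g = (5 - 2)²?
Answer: 18768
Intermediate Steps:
g = 9 (g = 3² = 9)
P = -19056
b = -288 (b = -4*(108 + 9*(-4)) = -4*(108 - 36) = -4*72 = -288)
b - P = -288 - 1*(-19056) = -288 + 19056 = 18768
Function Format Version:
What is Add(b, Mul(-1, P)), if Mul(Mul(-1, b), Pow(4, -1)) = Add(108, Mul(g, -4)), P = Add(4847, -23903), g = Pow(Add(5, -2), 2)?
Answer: 18768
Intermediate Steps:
g = 9 (g = Pow(3, 2) = 9)
P = -19056
b = -288 (b = Mul(-4, Add(108, Mul(9, -4))) = Mul(-4, Add(108, -36)) = Mul(-4, 72) = -288)
Add(b, Mul(-1, P)) = Add(-288, Mul(-1, -19056)) = Add(-288, 19056) = 18768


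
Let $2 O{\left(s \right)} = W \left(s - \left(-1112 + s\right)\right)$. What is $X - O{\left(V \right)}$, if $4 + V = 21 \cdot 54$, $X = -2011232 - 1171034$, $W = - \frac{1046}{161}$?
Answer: $- \frac{511763250}{161} \approx -3.1787 \cdot 10^{6}$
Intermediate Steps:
$W = - \frac{1046}{161}$ ($W = \left(-1046\right) \frac{1}{161} = - \frac{1046}{161} \approx -6.4969$)
$X = -3182266$ ($X = -2011232 - 1171034 = -3182266$)
$V = 1130$ ($V = -4 + 21 \cdot 54 = -4 + 1134 = 1130$)
$O{\left(s \right)} = - \frac{581576}{161}$ ($O{\left(s \right)} = \frac{\left(- \frac{1046}{161}\right) \left(s - \left(-1112 + s\right)\right)}{2} = \frac{\left(- \frac{1046}{161}\right) 1112}{2} = \frac{1}{2} \left(- \frac{1163152}{161}\right) = - \frac{581576}{161}$)
$X - O{\left(V \right)} = -3182266 - - \frac{581576}{161} = -3182266 + \frac{581576}{161} = - \frac{511763250}{161}$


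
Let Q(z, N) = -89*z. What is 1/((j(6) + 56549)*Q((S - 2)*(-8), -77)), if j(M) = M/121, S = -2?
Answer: -121/19487254880 ≈ -6.2092e-9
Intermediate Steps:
j(M) = M/121 (j(M) = M*(1/121) = M/121)
1/((j(6) + 56549)*Q((S - 2)*(-8), -77)) = 1/(((1/121)*6 + 56549)*((-89*(-2 - 2)*(-8)))) = 1/((6/121 + 56549)*((-(-356)*(-8)))) = 1/((6842435/121)*((-89*32))) = (121/6842435)/(-2848) = (121/6842435)*(-1/2848) = -121/19487254880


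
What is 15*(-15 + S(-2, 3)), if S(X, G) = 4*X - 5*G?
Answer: -570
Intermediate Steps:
S(X, G) = -5*G + 4*X
15*(-15 + S(-2, 3)) = 15*(-15 + (-5*3 + 4*(-2))) = 15*(-15 + (-15 - 8)) = 15*(-15 - 23) = 15*(-38) = -570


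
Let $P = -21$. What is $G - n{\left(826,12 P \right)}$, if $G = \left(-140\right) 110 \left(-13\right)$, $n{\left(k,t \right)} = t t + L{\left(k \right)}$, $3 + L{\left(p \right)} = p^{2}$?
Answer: $-545577$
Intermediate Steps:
$L{\left(p \right)} = -3 + p^{2}$
$n{\left(k,t \right)} = -3 + k^{2} + t^{2}$ ($n{\left(k,t \right)} = t t + \left(-3 + k^{2}\right) = t^{2} + \left(-3 + k^{2}\right) = -3 + k^{2} + t^{2}$)
$G = 200200$ ($G = \left(-15400\right) \left(-13\right) = 200200$)
$G - n{\left(826,12 P \right)} = 200200 - \left(-3 + 826^{2} + \left(12 \left(-21\right)\right)^{2}\right) = 200200 - \left(-3 + 682276 + \left(-252\right)^{2}\right) = 200200 - \left(-3 + 682276 + 63504\right) = 200200 - 745777 = -545577$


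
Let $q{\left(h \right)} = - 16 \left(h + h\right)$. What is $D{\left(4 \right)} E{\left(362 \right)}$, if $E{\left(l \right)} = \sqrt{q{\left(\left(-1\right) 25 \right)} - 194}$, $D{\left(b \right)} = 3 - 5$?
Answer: $- 2 \sqrt{606} \approx -49.234$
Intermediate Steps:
$q{\left(h \right)} = - 32 h$ ($q{\left(h \right)} = - 16 \cdot 2 h = - 32 h$)
$D{\left(b \right)} = -2$
$E{\left(l \right)} = \sqrt{606}$ ($E{\left(l \right)} = \sqrt{- 32 \left(\left(-1\right) 25\right) - 194} = \sqrt{\left(-32\right) \left(-25\right) - 194} = \sqrt{800 - 194} = \sqrt{606}$)
$D{\left(4 \right)} E{\left(362 \right)} = - 2 \sqrt{606}$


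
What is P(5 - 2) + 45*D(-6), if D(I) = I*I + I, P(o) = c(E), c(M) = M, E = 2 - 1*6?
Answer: 1346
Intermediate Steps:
E = -4 (E = 2 - 6 = -4)
P(o) = -4
D(I) = I + I² (D(I) = I² + I = I + I²)
P(5 - 2) + 45*D(-6) = -4 + 45*(-6*(1 - 6)) = -4 + 45*(-6*(-5)) = -4 + 45*30 = -4 + 1350 = 1346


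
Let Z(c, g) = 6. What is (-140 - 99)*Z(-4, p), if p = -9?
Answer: -1434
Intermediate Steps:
(-140 - 99)*Z(-4, p) = (-140 - 99)*6 = -239*6 = -1434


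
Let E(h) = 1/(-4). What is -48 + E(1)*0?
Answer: -48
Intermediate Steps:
E(h) = -¼
-48 + E(1)*0 = -48 - ¼*0 = -48 + 0 = -48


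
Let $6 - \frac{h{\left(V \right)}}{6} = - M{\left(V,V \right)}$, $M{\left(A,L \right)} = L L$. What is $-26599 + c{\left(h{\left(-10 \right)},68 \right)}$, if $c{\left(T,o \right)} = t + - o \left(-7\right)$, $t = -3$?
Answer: $-26126$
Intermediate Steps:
$M{\left(A,L \right)} = L^{2}$
$h{\left(V \right)} = 36 + 6 V^{2}$ ($h{\left(V \right)} = 36 - 6 \left(- V^{2}\right) = 36 + 6 V^{2}$)
$c{\left(T,o \right)} = -3 + 7 o$ ($c{\left(T,o \right)} = -3 + - o \left(-7\right) = -3 + 7 o$)
$-26599 + c{\left(h{\left(-10 \right)},68 \right)} = -26599 + \left(-3 + 7 \cdot 68\right) = -26599 + \left(-3 + 476\right) = -26599 + 473 = -26126$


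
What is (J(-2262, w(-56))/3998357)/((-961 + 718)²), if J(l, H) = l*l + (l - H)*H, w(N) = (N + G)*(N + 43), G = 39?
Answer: 4567901/236098982493 ≈ 1.9347e-5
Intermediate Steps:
w(N) = (39 + N)*(43 + N) (w(N) = (N + 39)*(N + 43) = (39 + N)*(43 + N))
J(l, H) = l² + H*(l - H)
(J(-2262, w(-56))/3998357)/((-961 + 718)²) = (((-2262)² - (1677 + (-56)² + 82*(-56))² + (1677 + (-56)² + 82*(-56))*(-2262))/3998357)/((-961 + 718)²) = ((5116644 - (1677 + 3136 - 4592)² + (1677 + 3136 - 4592)*(-2262))*(1/3998357))/((-243)²) = ((5116644 - 1*221² + 221*(-2262))*(1/3998357))/59049 = ((5116644 - 1*48841 - 499902)*(1/3998357))*(1/59049) = ((5116644 - 48841 - 499902)*(1/3998357))*(1/59049) = (4567901*(1/3998357))*(1/59049) = (4567901/3998357)*(1/59049) = 4567901/236098982493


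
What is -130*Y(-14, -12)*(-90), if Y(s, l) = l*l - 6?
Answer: 1614600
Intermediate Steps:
Y(s, l) = -6 + l**2 (Y(s, l) = l**2 - 6 = -6 + l**2)
-130*Y(-14, -12)*(-90) = -130*(-6 + (-12)**2)*(-90) = -130*(-6 + 144)*(-90) = -130*138*(-90) = -17940*(-90) = 1614600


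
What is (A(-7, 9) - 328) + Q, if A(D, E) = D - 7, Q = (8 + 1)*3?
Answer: -315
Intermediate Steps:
Q = 27 (Q = 9*3 = 27)
A(D, E) = -7 + D
(A(-7, 9) - 328) + Q = ((-7 - 7) - 328) + 27 = (-14 - 328) + 27 = -342 + 27 = -315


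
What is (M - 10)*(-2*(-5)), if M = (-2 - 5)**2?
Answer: 390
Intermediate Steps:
M = 49 (M = (-7)**2 = 49)
(M - 10)*(-2*(-5)) = (49 - 10)*(-2*(-5)) = 39*10 = 390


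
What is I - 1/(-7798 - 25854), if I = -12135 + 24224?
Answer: 406819029/33652 ≈ 12089.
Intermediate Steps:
I = 12089
I - 1/(-7798 - 25854) = 12089 - 1/(-7798 - 25854) = 12089 - 1/(-33652) = 12089 - 1*(-1/33652) = 12089 + 1/33652 = 406819029/33652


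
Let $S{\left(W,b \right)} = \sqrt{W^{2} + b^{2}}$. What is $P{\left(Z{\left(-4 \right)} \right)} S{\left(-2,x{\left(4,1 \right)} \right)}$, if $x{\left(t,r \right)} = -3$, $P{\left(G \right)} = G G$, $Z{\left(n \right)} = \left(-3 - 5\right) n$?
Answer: $1024 \sqrt{13} \approx 3692.1$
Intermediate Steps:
$Z{\left(n \right)} = - 8 n$
$P{\left(G \right)} = G^{2}$
$P{\left(Z{\left(-4 \right)} \right)} S{\left(-2,x{\left(4,1 \right)} \right)} = \left(\left(-8\right) \left(-4\right)\right)^{2} \sqrt{\left(-2\right)^{2} + \left(-3\right)^{2}} = 32^{2} \sqrt{4 + 9} = 1024 \sqrt{13}$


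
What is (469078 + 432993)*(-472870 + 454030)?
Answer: -16995017640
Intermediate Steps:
(469078 + 432993)*(-472870 + 454030) = 902071*(-18840) = -16995017640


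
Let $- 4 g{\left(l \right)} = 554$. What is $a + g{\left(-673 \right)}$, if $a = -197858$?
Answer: $- \frac{395993}{2} \approx -1.98 \cdot 10^{5}$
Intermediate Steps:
$g{\left(l \right)} = - \frac{277}{2}$ ($g{\left(l \right)} = \left(- \frac{1}{4}\right) 554 = - \frac{277}{2}$)
$a + g{\left(-673 \right)} = -197858 - \frac{277}{2} = - \frac{395993}{2}$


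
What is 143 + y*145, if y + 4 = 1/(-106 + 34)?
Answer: -31609/72 ≈ -439.01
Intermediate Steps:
y = -289/72 (y = -4 + 1/(-106 + 34) = -4 + 1/(-72) = -4 - 1/72 = -289/72 ≈ -4.0139)
143 + y*145 = 143 - 289/72*145 = 143 - 41905/72 = -31609/72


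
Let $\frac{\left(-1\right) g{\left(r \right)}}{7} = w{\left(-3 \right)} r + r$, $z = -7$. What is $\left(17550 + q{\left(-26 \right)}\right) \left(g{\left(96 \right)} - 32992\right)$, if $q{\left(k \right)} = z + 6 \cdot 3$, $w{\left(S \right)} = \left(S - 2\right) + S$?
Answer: $-496765568$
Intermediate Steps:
$w{\left(S \right)} = -2 + 2 S$ ($w{\left(S \right)} = \left(-2 + S\right) + S = -2 + 2 S$)
$q{\left(k \right)} = 11$ ($q{\left(k \right)} = -7 + 6 \cdot 3 = -7 + 18 = 11$)
$g{\left(r \right)} = 49 r$ ($g{\left(r \right)} = - 7 \left(\left(-2 + 2 \left(-3\right)\right) r + r\right) = - 7 \left(\left(-2 - 6\right) r + r\right) = - 7 \left(- 8 r + r\right) = - 7 \left(- 7 r\right) = 49 r$)
$\left(17550 + q{\left(-26 \right)}\right) \left(g{\left(96 \right)} - 32992\right) = \left(17550 + 11\right) \left(49 \cdot 96 - 32992\right) = 17561 \left(4704 - 32992\right) = 17561 \left(-28288\right) = -496765568$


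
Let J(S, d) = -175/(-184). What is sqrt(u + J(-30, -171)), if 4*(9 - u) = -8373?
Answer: sqrt(17801494)/92 ≈ 45.861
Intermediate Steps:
J(S, d) = 175/184 (J(S, d) = -175*(-1/184) = 175/184)
u = 8409/4 (u = 9 - 1/4*(-8373) = 9 + 8373/4 = 8409/4 ≈ 2102.3)
sqrt(u + J(-30, -171)) = sqrt(8409/4 + 175/184) = sqrt(386989/184) = sqrt(17801494)/92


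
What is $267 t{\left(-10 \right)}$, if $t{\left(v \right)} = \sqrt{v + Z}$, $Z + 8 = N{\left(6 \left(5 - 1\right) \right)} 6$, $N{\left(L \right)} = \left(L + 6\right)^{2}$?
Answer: $801 \sqrt{598} \approx 19588.0$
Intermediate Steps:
$N{\left(L \right)} = \left(6 + L\right)^{2}$
$Z = 5392$ ($Z = -8 + \left(6 + 6 \left(5 - 1\right)\right)^{2} \cdot 6 = -8 + \left(6 + 6 \cdot 4\right)^{2} \cdot 6 = -8 + \left(6 + 24\right)^{2} \cdot 6 = -8 + 30^{2} \cdot 6 = -8 + 900 \cdot 6 = -8 + 5400 = 5392$)
$t{\left(v \right)} = \sqrt{5392 + v}$ ($t{\left(v \right)} = \sqrt{v + 5392} = \sqrt{5392 + v}$)
$267 t{\left(-10 \right)} = 267 \sqrt{5392 - 10} = 267 \sqrt{5382} = 267 \cdot 3 \sqrt{598} = 801 \sqrt{598}$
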